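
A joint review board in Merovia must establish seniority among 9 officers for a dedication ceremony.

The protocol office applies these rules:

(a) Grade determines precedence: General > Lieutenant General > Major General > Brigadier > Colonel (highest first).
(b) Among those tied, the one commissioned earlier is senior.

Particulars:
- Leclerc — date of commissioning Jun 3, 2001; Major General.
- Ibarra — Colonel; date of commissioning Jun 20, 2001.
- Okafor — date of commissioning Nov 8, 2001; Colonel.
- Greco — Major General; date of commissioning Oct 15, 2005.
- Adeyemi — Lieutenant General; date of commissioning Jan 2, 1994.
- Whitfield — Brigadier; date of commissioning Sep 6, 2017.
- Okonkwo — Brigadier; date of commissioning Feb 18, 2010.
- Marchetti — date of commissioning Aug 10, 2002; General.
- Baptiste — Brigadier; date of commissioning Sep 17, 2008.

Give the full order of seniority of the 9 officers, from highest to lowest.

By grade: Marchetti (General); then Adeyemi (Lieutenant General); then Leclerc and Greco (Major General); then Baptiste, Okonkwo and Whitfield (Brigadier); then Ibarra and Okafor (Colonel).
Among Leclerc and Greco, by date of commissioning (earlier first): Leclerc (Jun 3, 2001) before Greco (Oct 15, 2005).
Among Baptiste, Okonkwo and Whitfield, by date of commissioning (earlier first): Baptiste (Sep 17, 2008) before Okonkwo (Feb 18, 2010) before Whitfield (Sep 6, 2017).
Among Ibarra and Okafor, by date of commissioning (earlier first): Ibarra (Jun 20, 2001) before Okafor (Nov 8, 2001).
Full order: Marchetti, Adeyemi, Leclerc, Greco, Baptiste, Okonkwo, Whitfield, Ibarra, Okafor.

Marchetti, Adeyemi, Leclerc, Greco, Baptiste, Okonkwo, Whitfield, Ibarra, Okafor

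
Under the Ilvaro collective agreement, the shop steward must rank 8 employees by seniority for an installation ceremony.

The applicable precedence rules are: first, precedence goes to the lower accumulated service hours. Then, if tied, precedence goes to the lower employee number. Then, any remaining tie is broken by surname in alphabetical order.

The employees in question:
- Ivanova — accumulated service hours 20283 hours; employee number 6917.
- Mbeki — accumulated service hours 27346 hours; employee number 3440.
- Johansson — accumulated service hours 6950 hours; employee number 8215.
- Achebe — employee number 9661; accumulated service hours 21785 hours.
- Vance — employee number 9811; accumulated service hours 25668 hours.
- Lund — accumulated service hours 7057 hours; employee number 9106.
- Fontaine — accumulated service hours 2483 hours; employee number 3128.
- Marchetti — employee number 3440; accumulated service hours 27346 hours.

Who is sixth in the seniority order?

By accumulated service hours (lower first): Fontaine (2483 hours); then Johansson (6950 hours); then Lund (7057 hours); then Ivanova (20283 hours); then Achebe (21785 hours); then Vance (25668 hours); then Marchetti and Mbeki (both 27346 hours).
Marchetti and Mbeki both have employee number 3440, so the next rule applies.
Among Marchetti and Mbeki, alphabetically by surname: Marchetti before Mbeki.
Order: Fontaine, Johansson, Lund, Ivanova, Achebe, Vance, Marchetti, Mbeki.

Vance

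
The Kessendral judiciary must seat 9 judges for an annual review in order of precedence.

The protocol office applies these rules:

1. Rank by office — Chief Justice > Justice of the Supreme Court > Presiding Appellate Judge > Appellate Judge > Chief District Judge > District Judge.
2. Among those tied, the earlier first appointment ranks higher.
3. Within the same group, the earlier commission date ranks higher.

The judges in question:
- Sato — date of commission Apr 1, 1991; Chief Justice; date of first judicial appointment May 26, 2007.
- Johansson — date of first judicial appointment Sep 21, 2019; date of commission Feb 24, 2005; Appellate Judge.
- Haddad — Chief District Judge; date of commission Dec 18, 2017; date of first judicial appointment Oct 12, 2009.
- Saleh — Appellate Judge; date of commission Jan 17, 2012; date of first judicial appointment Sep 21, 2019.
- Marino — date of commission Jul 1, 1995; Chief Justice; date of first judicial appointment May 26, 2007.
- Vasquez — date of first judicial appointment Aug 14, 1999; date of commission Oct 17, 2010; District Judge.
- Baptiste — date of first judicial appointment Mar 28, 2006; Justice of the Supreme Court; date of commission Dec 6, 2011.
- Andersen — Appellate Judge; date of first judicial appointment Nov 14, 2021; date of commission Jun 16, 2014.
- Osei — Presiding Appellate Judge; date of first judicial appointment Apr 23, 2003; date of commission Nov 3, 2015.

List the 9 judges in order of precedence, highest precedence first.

By office: Sato and Marino (Chief Justice); then Baptiste (Justice of the Supreme Court); then Osei (Presiding Appellate Judge); then Johansson, Saleh and Andersen (Appellate Judge); then Haddad (Chief District Judge); then Vasquez (District Judge).
Sato and Marino both have date of first judicial appointment May 26, 2007, so the next rule applies.
Among Sato and Marino, by date of commission (earlier first): Sato (Apr 1, 1991) before Marino (Jul 1, 1995).
Among Johansson, Saleh and Andersen, by date of first judicial appointment (earlier first): Johansson and Saleh (Sep 21, 2019) before Andersen (Nov 14, 2021).
Among Johansson and Saleh, by date of commission (earlier first): Johansson (Feb 24, 2005) before Saleh (Jan 17, 2012).
Full order: Sato, Marino, Baptiste, Osei, Johansson, Saleh, Andersen, Haddad, Vasquez.

Sato, Marino, Baptiste, Osei, Johansson, Saleh, Andersen, Haddad, Vasquez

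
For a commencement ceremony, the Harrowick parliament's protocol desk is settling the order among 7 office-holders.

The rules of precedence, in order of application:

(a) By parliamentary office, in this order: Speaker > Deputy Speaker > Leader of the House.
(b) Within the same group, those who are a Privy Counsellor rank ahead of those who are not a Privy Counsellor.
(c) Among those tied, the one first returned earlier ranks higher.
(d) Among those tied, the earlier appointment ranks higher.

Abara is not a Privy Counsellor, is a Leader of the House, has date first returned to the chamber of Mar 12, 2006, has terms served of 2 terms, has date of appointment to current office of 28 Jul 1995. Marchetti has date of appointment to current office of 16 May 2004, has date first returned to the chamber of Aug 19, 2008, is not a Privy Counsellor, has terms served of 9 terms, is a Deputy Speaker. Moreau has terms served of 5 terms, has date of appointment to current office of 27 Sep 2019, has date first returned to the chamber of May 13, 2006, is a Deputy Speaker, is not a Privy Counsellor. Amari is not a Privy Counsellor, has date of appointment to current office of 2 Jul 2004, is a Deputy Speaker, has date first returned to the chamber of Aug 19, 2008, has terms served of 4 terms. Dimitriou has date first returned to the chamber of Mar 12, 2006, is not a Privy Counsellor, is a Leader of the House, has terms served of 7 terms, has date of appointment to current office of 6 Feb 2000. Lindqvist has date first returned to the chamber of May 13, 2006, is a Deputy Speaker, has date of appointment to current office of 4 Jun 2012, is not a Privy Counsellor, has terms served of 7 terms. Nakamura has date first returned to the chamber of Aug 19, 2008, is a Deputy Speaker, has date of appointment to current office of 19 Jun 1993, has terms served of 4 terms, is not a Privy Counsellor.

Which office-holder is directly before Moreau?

By parliamentary office: Lindqvist, Moreau, Nakamura, Marchetti and Amari (Deputy Speaker); then Abara and Dimitriou (Leader of the House).
Lindqvist, Moreau, Nakamura, Marchetti and Amari are each not a Privy Counsellor, so the next rule applies.
Among Lindqvist, Moreau, Nakamura, Marchetti and Amari, by date first returned to the chamber (earlier first): Lindqvist and Moreau (May 13, 2006) before Nakamura, Marchetti and Amari (Aug 19, 2008).
Among Lindqvist and Moreau, by date of appointment to current office (earlier first): Lindqvist (4 Jun 2012) before Moreau (27 Sep 2019).
Among Nakamura, Marchetti and Amari, by date of appointment to current office (earlier first): Nakamura (19 Jun 1993) before Marchetti (16 May 2004) before Amari (2 Jul 2004).
Abara and Dimitriou are each not a Privy Counsellor, so the next rule applies.
Abara and Dimitriou both have date first returned to the chamber Mar 12, 2006, so the next rule applies.
Among Abara and Dimitriou, by date of appointment to current office (earlier first): Abara (28 Jul 1995) before Dimitriou (6 Feb 2000).
Order: Lindqvist, Moreau, Nakamura, Marchetti, Amari, Abara, Dimitriou.

Lindqvist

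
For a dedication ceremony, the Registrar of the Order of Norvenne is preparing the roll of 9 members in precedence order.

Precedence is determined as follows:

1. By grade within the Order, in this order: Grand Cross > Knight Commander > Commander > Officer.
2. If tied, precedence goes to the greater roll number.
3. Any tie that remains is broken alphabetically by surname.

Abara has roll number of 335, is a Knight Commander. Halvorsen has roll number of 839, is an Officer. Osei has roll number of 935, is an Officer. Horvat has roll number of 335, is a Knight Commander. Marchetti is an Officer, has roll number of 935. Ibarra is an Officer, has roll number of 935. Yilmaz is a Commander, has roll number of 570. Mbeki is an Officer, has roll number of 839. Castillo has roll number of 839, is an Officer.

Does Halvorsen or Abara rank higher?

By grade within the Order: Abara and Horvat (Knight Commander); then Yilmaz (Commander); then Ibarra, Marchetti, Osei, Castillo, Halvorsen and Mbeki (Officer).
Abara and Horvat both have roll number 335, so the next rule applies.
Among Abara and Horvat, alphabetically by surname: Abara before Horvat.
Among Ibarra, Marchetti, Osei, Castillo, Halvorsen and Mbeki, by roll number (higher first): Ibarra, Marchetti and Osei (935) before Castillo, Halvorsen and Mbeki (839).
Among Ibarra, Marchetti and Osei, alphabetically by surname: Ibarra before Marchetti before Osei.
Among Castillo, Halvorsen and Mbeki, alphabetically by surname: Castillo before Halvorsen before Mbeki.
So Abara takes precedence.

Abara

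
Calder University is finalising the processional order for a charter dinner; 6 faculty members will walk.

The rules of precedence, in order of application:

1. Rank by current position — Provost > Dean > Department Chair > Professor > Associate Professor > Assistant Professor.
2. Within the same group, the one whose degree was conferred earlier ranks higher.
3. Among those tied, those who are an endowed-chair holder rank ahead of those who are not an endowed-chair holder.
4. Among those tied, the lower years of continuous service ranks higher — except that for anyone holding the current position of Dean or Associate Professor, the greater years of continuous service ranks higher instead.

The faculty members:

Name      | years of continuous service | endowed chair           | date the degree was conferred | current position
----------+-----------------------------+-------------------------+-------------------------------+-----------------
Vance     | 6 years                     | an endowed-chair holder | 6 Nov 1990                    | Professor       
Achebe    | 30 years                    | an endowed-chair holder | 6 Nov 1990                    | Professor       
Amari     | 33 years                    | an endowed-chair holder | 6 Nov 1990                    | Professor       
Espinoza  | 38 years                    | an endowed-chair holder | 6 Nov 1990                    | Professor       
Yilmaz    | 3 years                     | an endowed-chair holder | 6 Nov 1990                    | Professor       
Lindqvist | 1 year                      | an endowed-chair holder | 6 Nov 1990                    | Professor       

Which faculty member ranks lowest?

Espinoza

By current position: Lindqvist, Yilmaz, Vance, Achebe, Amari and Espinoza (Professor).
Lindqvist, Yilmaz, Vance, Achebe, Amari and Espinoza all have date the degree was conferred 6 Nov 1990, so the next rule applies.
Lindqvist, Yilmaz, Vance, Achebe, Amari and Espinoza are each an endowed-chair holder, so the next rule applies.
Among Lindqvist, Yilmaz, Vance, Achebe, Amari and Espinoza, by years of continuous service (lower first): Lindqvist (1 year) before Yilmaz (3 years) before Vance (6 years) before Achebe (30 years) before Amari (33 years) before Espinoza (38 years).
Order: Lindqvist, Yilmaz, Vance, Achebe, Amari, Espinoza.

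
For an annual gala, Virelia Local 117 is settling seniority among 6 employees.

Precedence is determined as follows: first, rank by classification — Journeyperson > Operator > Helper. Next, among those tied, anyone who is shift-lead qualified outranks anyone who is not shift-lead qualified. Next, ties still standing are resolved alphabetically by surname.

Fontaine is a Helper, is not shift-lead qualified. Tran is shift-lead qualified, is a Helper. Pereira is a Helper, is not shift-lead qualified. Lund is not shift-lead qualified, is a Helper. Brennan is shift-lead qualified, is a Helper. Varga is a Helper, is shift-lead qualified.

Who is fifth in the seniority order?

Lund

By classification: Brennan, Tran, Varga, Fontaine, Lund and Pereira (Helper).
Among Brennan, Tran, Varga, Fontaine, Lund and Pereira, shift-lead qualified before not shift-lead qualified: Brennan, Tran and Varga (shift-lead qualified) before Fontaine, Lund and Pereira (not shift-lead qualified).
Among Brennan, Tran and Varga, alphabetically by surname: Brennan before Tran before Varga.
Among Fontaine, Lund and Pereira, alphabetically by surname: Fontaine before Lund before Pereira.
Order: Brennan, Tran, Varga, Fontaine, Lund, Pereira.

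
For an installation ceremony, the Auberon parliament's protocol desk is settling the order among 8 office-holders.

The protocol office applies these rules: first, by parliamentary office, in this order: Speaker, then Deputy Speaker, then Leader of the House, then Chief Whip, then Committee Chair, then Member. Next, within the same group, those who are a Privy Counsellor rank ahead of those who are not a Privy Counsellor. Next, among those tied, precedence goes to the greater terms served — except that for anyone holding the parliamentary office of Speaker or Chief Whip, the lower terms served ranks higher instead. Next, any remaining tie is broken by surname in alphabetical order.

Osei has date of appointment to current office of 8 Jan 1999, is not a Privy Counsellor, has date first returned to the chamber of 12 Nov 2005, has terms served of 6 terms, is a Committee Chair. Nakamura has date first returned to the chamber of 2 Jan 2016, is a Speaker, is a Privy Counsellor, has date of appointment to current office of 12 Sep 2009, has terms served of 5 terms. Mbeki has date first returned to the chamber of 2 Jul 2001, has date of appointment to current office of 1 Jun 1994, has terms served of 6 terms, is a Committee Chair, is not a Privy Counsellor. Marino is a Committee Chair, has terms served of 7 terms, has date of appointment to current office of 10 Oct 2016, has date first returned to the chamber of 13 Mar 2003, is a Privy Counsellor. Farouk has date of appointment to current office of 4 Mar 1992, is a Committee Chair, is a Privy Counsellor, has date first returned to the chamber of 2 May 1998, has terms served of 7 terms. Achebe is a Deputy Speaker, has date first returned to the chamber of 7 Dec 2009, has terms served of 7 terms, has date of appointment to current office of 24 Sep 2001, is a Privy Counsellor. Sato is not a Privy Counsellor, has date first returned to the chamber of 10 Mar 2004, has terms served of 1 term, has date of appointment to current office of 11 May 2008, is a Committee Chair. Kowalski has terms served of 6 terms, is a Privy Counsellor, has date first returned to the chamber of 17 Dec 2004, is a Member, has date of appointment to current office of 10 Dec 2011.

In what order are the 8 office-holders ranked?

By parliamentary office: Nakamura (Speaker); then Achebe (Deputy Speaker); then Farouk, Marino, Mbeki, Osei and Sato (Committee Chair); then Kowalski (Member).
Among Farouk, Marino, Mbeki, Osei and Sato, a Privy Counsellor before not a Privy Counsellor: Farouk and Marino (a Privy Counsellor) before Mbeki, Osei and Sato (not a Privy Counsellor).
Farouk and Marino both have terms served 7 terms, so the next rule applies.
Among Farouk and Marino, alphabetically by surname: Farouk before Marino.
Among Mbeki, Osei and Sato, by terms served (higher first): Mbeki and Osei (6 terms) before Sato (1 term).
Among Mbeki and Osei, alphabetically by surname: Mbeki before Osei.
Full order: Nakamura, Achebe, Farouk, Marino, Mbeki, Osei, Sato, Kowalski.

Nakamura, Achebe, Farouk, Marino, Mbeki, Osei, Sato, Kowalski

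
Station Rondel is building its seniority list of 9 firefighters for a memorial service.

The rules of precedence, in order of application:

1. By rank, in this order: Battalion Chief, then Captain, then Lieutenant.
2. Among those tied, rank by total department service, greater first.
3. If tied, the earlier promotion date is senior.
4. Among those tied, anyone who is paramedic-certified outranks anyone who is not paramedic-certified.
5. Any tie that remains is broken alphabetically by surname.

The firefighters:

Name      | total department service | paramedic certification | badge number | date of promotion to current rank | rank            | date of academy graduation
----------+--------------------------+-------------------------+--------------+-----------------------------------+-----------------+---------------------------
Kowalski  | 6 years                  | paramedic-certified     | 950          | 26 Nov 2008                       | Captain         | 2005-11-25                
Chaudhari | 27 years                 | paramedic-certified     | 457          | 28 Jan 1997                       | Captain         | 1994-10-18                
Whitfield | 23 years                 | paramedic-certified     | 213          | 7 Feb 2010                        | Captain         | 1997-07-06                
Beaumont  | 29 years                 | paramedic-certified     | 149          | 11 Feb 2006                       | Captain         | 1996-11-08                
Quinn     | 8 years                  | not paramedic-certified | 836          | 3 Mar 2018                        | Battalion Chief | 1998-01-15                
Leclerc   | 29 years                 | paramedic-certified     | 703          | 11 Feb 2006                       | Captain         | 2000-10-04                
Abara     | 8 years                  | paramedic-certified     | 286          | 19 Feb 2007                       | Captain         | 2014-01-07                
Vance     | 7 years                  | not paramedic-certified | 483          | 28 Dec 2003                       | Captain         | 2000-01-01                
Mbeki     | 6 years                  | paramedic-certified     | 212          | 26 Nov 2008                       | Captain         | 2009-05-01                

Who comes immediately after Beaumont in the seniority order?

Leclerc

By rank: Quinn (Battalion Chief); then Beaumont, Leclerc, Chaudhari, Whitfield, Abara, Vance, Kowalski and Mbeki (Captain).
Among Beaumont, Leclerc, Chaudhari, Whitfield, Abara, Vance, Kowalski and Mbeki, by total department service (higher first): Beaumont and Leclerc (29 years) before Chaudhari (27 years) before Whitfield (23 years) before Abara (8 years) before Vance (7 years) before Kowalski and Mbeki (6 years).
Beaumont and Leclerc both have date of promotion to current rank 11 Feb 2006, so the next rule applies.
Beaumont and Leclerc are each paramedic-certified, so the next rule applies.
Among Beaumont and Leclerc, alphabetically by surname: Beaumont before Leclerc.
Kowalski and Mbeki both have date of promotion to current rank 26 Nov 2008, so the next rule applies.
Kowalski and Mbeki are each paramedic-certified, so the next rule applies.
Among Kowalski and Mbeki, alphabetically by surname: Kowalski before Mbeki.
Order: Quinn, Beaumont, Leclerc, Chaudhari, Whitfield, Abara, Vance, Kowalski, Mbeki.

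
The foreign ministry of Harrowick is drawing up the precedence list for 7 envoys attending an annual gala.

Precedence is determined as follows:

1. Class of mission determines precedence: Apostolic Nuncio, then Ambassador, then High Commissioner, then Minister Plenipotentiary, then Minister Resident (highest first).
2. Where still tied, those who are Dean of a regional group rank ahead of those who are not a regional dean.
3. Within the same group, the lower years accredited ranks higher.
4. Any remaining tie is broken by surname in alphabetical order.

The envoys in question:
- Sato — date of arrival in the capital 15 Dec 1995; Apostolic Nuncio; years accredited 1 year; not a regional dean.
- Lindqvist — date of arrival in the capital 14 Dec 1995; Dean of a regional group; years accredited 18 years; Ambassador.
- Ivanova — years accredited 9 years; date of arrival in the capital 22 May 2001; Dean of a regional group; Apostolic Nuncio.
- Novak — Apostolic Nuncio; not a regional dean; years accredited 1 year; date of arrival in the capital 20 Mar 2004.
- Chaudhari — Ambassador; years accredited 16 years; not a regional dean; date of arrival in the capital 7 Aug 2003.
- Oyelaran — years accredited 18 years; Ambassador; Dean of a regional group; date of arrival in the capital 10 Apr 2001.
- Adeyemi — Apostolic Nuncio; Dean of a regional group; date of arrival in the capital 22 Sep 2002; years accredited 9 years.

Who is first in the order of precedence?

By class of mission: Adeyemi, Ivanova, Novak and Sato (Apostolic Nuncio); then Lindqvist, Oyelaran and Chaudhari (Ambassador).
Among Adeyemi, Ivanova, Novak and Sato, Dean of a regional group before not a regional dean: Adeyemi and Ivanova (Dean of a regional group) before Novak and Sato (not a regional dean).
Adeyemi and Ivanova both have years accredited 9 years, so the next rule applies.
Among Adeyemi and Ivanova, alphabetically by surname: Adeyemi before Ivanova.
Novak and Sato both have years accredited 1 year, so the next rule applies.
Among Novak and Sato, alphabetically by surname: Novak before Sato.
Among Lindqvist, Oyelaran and Chaudhari, Dean of a regional group before not a regional dean: Lindqvist and Oyelaran (Dean of a regional group) before Chaudhari (not a regional dean).
Lindqvist and Oyelaran both have years accredited 18 years, so the next rule applies.
Among Lindqvist and Oyelaran, alphabetically by surname: Lindqvist before Oyelaran.
Order: Adeyemi, Ivanova, Novak, Sato, Lindqvist, Oyelaran, Chaudhari.

Adeyemi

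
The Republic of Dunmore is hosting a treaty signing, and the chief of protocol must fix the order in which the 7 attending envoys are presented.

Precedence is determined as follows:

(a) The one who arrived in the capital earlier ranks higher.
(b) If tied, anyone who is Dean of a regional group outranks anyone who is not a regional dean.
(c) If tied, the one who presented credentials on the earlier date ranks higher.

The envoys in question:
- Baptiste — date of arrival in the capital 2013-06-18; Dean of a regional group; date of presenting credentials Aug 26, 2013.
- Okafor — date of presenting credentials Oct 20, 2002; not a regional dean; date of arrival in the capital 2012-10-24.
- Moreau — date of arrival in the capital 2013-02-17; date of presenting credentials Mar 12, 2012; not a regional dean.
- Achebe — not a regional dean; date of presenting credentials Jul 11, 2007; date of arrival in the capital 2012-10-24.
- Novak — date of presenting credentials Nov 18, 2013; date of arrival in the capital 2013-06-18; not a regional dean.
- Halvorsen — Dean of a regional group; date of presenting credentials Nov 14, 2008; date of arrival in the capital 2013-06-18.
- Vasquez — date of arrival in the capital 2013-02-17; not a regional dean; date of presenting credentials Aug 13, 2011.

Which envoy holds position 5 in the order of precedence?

Halvorsen

By date of arrival in the capital (earlier first): Okafor and Achebe (both 2012-10-24); then Vasquez and Moreau (both 2013-02-17); then Halvorsen, Baptiste and Novak (each 2013-06-18).
Okafor and Achebe are each not a regional dean, so the next rule applies.
Among Okafor and Achebe, by date of presenting credentials (earlier first): Okafor (Oct 20, 2002) before Achebe (Jul 11, 2007).
Vasquez and Moreau are each not a regional dean, so the next rule applies.
Among Vasquez and Moreau, by date of presenting credentials (earlier first): Vasquez (Aug 13, 2011) before Moreau (Mar 12, 2012).
Among Halvorsen, Baptiste and Novak, Dean of a regional group before not a regional dean: Halvorsen and Baptiste (Dean of a regional group) before Novak (not a regional dean).
Among Halvorsen and Baptiste, by date of presenting credentials (earlier first): Halvorsen (Nov 14, 2008) before Baptiste (Aug 26, 2013).
Order: Okafor, Achebe, Vasquez, Moreau, Halvorsen, Baptiste, Novak.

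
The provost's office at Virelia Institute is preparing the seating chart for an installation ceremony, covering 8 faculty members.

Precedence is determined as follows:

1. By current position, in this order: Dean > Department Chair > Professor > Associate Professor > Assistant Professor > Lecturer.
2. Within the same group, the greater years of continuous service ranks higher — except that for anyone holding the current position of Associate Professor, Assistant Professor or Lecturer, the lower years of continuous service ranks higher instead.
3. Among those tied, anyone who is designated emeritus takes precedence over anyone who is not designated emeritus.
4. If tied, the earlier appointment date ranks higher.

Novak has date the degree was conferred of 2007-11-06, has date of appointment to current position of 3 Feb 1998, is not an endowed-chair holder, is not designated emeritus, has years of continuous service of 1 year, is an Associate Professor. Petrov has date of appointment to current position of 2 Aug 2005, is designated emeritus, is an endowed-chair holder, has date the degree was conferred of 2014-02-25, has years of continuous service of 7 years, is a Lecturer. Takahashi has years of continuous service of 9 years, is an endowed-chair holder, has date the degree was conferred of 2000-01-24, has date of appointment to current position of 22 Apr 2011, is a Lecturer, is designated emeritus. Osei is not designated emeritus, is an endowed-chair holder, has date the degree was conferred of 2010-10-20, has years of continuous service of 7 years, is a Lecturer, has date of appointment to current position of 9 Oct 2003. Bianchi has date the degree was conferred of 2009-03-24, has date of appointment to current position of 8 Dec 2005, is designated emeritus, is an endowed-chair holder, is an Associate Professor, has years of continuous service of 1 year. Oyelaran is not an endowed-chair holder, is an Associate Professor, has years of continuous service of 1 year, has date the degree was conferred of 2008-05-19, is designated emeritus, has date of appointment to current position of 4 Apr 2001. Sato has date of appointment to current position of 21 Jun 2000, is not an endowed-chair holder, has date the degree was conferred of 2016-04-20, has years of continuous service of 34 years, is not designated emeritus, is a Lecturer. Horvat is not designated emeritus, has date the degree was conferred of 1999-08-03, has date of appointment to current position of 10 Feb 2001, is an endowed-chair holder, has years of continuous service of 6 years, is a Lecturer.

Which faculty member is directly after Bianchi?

Novak

By current position: Oyelaran, Bianchi and Novak (Associate Professor); then Horvat, Petrov, Osei, Takahashi and Sato (Lecturer).
Oyelaran, Bianchi and Novak all have years of continuous service 1 year, so the next rule applies.
Among Oyelaran, Bianchi and Novak, designated emeritus before not designated emeritus: Oyelaran and Bianchi (designated emeritus) before Novak (not designated emeritus).
Among Oyelaran and Bianchi, by date of appointment to current position (earlier first): Oyelaran (4 Apr 2001) before Bianchi (8 Dec 2005).
Among Horvat, Petrov, Osei, Takahashi and Sato, by years of continuous service (lower first) (reversed rule for this group): Horvat (6 years) before Petrov and Osei (7 years) before Takahashi (9 years) before Sato (34 years).
Among Petrov and Osei, designated emeritus before not designated emeritus: Petrov (designated emeritus) before Osei (not designated emeritus).
Order: Oyelaran, Bianchi, Novak, Horvat, Petrov, Osei, Takahashi, Sato.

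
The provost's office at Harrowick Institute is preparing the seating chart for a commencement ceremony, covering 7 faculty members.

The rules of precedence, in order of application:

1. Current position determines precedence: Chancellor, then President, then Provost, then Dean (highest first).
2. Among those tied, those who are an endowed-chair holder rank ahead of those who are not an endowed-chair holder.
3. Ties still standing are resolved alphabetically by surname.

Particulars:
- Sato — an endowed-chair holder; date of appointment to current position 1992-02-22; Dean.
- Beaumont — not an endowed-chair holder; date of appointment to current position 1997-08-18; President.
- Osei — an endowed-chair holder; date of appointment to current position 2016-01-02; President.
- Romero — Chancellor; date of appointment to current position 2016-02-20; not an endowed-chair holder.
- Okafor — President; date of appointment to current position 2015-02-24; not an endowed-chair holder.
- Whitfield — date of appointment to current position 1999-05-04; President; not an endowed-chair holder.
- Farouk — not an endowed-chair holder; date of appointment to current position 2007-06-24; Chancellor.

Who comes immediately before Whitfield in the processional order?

By current position: Farouk and Romero (Chancellor); then Osei, Beaumont, Okafor and Whitfield (President); then Sato (Dean).
Farouk and Romero are each not an endowed-chair holder, so the next rule applies.
Among Farouk and Romero, alphabetically by surname: Farouk before Romero.
Among Osei, Beaumont, Okafor and Whitfield, an endowed-chair holder before not an endowed-chair holder: Osei (an endowed-chair holder) before Beaumont, Okafor and Whitfield (not an endowed-chair holder).
Among Beaumont, Okafor and Whitfield, alphabetically by surname: Beaumont before Okafor before Whitfield.
Order: Farouk, Romero, Osei, Beaumont, Okafor, Whitfield, Sato.

Okafor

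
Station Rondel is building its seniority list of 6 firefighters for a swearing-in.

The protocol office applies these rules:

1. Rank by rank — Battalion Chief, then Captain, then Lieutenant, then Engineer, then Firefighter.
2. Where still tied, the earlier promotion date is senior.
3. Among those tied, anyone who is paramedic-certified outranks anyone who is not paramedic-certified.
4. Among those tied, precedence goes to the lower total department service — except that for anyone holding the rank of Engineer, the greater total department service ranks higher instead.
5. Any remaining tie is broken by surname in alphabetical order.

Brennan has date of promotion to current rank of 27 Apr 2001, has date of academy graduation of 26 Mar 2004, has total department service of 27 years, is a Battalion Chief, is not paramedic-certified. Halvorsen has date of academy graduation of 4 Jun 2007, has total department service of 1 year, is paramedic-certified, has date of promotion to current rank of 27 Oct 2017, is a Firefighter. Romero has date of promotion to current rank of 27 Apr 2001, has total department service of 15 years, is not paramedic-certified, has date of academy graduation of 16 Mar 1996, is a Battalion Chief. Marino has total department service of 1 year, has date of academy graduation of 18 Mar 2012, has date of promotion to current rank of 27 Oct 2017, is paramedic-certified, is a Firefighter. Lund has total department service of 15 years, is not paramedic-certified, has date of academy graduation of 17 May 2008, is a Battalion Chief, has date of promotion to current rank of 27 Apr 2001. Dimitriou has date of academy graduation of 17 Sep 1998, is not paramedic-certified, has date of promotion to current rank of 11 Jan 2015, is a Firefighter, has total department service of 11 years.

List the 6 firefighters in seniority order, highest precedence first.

Lund, Romero, Brennan, Dimitriou, Halvorsen, Marino

By rank: Lund, Romero and Brennan (Battalion Chief); then Dimitriou, Halvorsen and Marino (Firefighter).
Lund, Romero and Brennan all have date of promotion to current rank 27 Apr 2001, so the next rule applies.
Lund, Romero and Brennan are each not paramedic-certified, so the next rule applies.
Among Lund, Romero and Brennan, by total department service (lower first): Lund and Romero (15 years) before Brennan (27 years).
Among Lund and Romero, alphabetically by surname: Lund before Romero.
Among Dimitriou, Halvorsen and Marino, by date of promotion to current rank (earlier first): Dimitriou (11 Jan 2015) before Halvorsen and Marino (27 Oct 2017).
Halvorsen and Marino are each paramedic-certified, so the next rule applies.
Halvorsen and Marino both have total department service 1 year, so the next rule applies.
Among Halvorsen and Marino, alphabetically by surname: Halvorsen before Marino.
Full order: Lund, Romero, Brennan, Dimitriou, Halvorsen, Marino.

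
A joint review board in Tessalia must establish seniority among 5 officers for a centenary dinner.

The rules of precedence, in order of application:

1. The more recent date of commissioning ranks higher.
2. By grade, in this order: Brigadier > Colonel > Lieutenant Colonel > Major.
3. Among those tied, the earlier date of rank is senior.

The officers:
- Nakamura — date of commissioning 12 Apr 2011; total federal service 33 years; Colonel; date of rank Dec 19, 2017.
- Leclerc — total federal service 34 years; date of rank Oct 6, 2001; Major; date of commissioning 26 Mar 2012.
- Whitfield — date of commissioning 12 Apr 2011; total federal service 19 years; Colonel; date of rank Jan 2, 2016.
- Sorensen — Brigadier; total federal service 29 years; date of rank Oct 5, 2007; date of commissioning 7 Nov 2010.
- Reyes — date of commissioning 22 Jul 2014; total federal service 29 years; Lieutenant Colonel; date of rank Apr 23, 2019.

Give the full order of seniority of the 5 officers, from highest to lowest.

Reyes, Leclerc, Whitfield, Nakamura, Sorensen

By date of commissioning (later first): Reyes (22 Jul 2014); then Leclerc (26 Mar 2012); then Whitfield and Nakamura (both 12 Apr 2011); then Sorensen (7 Nov 2010).
Whitfield and Nakamura are each Colonel, so the next rule applies.
Among Whitfield and Nakamura, by date of rank (earlier first): Whitfield (Jan 2, 2016) before Nakamura (Dec 19, 2017).
Full order: Reyes, Leclerc, Whitfield, Nakamura, Sorensen.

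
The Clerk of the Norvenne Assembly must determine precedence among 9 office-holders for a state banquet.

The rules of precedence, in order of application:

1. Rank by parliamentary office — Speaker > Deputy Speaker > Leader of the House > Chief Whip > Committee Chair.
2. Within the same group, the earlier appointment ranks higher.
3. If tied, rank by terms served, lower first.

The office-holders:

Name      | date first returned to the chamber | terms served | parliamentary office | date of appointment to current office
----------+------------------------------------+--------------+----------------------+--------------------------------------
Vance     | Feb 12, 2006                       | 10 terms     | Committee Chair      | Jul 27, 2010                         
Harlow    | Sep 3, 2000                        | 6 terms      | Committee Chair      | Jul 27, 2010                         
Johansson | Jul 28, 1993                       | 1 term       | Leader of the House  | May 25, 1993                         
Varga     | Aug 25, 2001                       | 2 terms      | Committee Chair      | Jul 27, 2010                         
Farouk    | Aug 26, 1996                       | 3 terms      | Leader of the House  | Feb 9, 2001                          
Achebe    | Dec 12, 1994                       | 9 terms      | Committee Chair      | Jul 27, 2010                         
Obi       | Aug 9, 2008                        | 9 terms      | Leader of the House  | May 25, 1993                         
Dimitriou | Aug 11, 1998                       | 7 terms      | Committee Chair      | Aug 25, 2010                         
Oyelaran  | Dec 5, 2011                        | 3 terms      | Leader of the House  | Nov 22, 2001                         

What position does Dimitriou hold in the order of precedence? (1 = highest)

9

By parliamentary office: Johansson, Obi, Farouk and Oyelaran (Leader of the House); then Varga, Harlow, Achebe, Vance and Dimitriou (Committee Chair).
Among Johansson, Obi, Farouk and Oyelaran, by date of appointment to current office (earlier first): Johansson and Obi (May 25, 1993) before Farouk (Feb 9, 2001) before Oyelaran (Nov 22, 2001).
Among Johansson and Obi, by terms served (lower first): Johansson (1 term) before Obi (9 terms).
Among Varga, Harlow, Achebe, Vance and Dimitriou, by date of appointment to current office (earlier first): Varga, Harlow, Achebe and Vance (Jul 27, 2010) before Dimitriou (Aug 25, 2010).
Among Varga, Harlow, Achebe and Vance, by terms served (lower first): Varga (2 terms) before Harlow (6 terms) before Achebe (9 terms) before Vance (10 terms).
Order: Johansson, Obi, Farouk, Oyelaran, Varga, Harlow, Achebe, Vance, Dimitriou. So position 9.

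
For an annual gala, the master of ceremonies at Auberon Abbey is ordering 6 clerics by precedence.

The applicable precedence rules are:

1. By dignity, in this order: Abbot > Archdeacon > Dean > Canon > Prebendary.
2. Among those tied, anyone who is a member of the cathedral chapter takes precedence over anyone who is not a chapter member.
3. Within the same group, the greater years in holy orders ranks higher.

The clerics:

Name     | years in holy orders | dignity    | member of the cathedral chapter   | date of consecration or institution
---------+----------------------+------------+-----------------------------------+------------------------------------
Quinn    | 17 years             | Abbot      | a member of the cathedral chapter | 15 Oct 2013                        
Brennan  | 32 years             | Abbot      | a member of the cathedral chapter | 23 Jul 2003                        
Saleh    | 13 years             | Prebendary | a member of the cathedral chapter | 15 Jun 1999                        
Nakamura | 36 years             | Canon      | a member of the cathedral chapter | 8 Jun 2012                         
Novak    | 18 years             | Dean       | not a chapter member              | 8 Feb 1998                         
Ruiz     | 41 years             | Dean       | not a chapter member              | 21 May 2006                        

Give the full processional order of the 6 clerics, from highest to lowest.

Brennan, Quinn, Ruiz, Novak, Nakamura, Saleh

By dignity: Brennan and Quinn (Abbot); then Ruiz and Novak (Dean); then Nakamura (Canon); then Saleh (Prebendary).
Brennan and Quinn are each a member of the cathedral chapter, so the next rule applies.
Among Brennan and Quinn, by years in holy orders (higher first): Brennan (32 years) before Quinn (17 years).
Ruiz and Novak are each not a chapter member, so the next rule applies.
Among Ruiz and Novak, by years in holy orders (higher first): Ruiz (41 years) before Novak (18 years).
Full order: Brennan, Quinn, Ruiz, Novak, Nakamura, Saleh.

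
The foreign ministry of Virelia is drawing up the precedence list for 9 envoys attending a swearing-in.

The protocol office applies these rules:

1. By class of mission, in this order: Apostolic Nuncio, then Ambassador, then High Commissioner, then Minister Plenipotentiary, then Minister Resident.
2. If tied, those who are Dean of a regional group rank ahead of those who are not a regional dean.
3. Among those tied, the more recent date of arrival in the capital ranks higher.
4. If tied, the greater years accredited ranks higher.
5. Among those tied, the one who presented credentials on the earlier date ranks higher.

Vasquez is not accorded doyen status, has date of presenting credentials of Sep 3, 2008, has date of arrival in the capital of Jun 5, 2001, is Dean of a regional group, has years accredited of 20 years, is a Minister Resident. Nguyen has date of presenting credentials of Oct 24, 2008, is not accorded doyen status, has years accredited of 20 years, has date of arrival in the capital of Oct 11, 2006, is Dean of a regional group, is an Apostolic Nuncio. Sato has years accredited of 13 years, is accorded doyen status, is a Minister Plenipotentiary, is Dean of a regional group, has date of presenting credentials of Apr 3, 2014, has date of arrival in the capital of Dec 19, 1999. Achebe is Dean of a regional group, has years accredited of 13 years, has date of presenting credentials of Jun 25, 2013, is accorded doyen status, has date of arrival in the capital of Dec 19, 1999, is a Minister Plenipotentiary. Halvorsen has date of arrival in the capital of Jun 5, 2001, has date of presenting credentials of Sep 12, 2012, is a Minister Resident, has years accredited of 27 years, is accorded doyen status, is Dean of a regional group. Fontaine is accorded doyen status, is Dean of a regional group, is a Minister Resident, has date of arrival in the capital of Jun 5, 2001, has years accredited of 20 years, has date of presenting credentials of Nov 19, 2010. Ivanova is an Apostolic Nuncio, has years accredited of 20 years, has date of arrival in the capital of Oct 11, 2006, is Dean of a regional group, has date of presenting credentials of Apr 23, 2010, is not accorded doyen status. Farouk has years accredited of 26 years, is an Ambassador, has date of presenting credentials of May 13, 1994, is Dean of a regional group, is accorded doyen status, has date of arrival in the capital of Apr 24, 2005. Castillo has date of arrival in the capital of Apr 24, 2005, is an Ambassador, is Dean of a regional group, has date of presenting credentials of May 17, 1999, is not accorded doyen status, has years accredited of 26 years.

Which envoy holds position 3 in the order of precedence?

Farouk

By class of mission: Nguyen and Ivanova (Apostolic Nuncio); then Farouk and Castillo (Ambassador); then Achebe and Sato (Minister Plenipotentiary); then Halvorsen, Vasquez and Fontaine (Minister Resident).
Nguyen and Ivanova are each Dean of a regional group, so the next rule applies.
Nguyen and Ivanova both have date of arrival in the capital Oct 11, 2006, so the next rule applies.
Nguyen and Ivanova both have years accredited 20 years, so the next rule applies.
Among Nguyen and Ivanova, by date of presenting credentials (earlier first): Nguyen (Oct 24, 2008) before Ivanova (Apr 23, 2010).
Farouk and Castillo are each Dean of a regional group, so the next rule applies.
Farouk and Castillo both have date of arrival in the capital Apr 24, 2005, so the next rule applies.
Farouk and Castillo both have years accredited 26 years, so the next rule applies.
Among Farouk and Castillo, by date of presenting credentials (earlier first): Farouk (May 13, 1994) before Castillo (May 17, 1999).
Achebe and Sato are each Dean of a regional group, so the next rule applies.
Achebe and Sato both have date of arrival in the capital Dec 19, 1999, so the next rule applies.
Achebe and Sato both have years accredited 13 years, so the next rule applies.
Among Achebe and Sato, by date of presenting credentials (earlier first): Achebe (Jun 25, 2013) before Sato (Apr 3, 2014).
Halvorsen, Vasquez and Fontaine are each Dean of a regional group, so the next rule applies.
Halvorsen, Vasquez and Fontaine all have date of arrival in the capital Jun 5, 2001, so the next rule applies.
Among Halvorsen, Vasquez and Fontaine, by years accredited (higher first): Halvorsen (27 years) before Vasquez and Fontaine (20 years).
Among Vasquez and Fontaine, by date of presenting credentials (earlier first): Vasquez (Sep 3, 2008) before Fontaine (Nov 19, 2010).
Order: Nguyen, Ivanova, Farouk, Castillo, Achebe, Sato, Halvorsen, Vasquez, Fontaine.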